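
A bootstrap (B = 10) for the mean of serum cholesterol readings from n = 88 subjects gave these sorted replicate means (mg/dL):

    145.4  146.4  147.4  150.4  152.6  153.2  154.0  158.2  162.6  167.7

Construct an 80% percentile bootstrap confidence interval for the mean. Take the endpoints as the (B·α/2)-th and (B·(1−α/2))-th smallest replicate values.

α = 0.20; lower rank = 10 × 0.100 = 1; upper rank = 10 × 0.900 = 9.
The 1st smallest replicate is 145.4; the 9th is 162.6.

(145.4, 162.6)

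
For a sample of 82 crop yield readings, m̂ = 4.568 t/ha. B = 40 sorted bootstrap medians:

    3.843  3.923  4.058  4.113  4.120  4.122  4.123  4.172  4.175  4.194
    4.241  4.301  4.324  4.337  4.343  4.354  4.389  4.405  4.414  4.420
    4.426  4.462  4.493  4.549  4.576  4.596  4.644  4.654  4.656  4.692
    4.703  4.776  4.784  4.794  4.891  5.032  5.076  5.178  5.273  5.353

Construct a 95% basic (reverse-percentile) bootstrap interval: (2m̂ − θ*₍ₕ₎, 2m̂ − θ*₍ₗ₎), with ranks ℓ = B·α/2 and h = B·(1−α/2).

(3.863, 5.293)

Percentile endpoints at ranks 1 and 39: θ*₍1₎ = 3.843, θ*₍39₎ = 5.273.
Basic interval reflects these around m̂:
  lower = 2 × 4.568 − 5.273 = 3.863
  upper = 2 × 4.568 − 3.843 = 5.293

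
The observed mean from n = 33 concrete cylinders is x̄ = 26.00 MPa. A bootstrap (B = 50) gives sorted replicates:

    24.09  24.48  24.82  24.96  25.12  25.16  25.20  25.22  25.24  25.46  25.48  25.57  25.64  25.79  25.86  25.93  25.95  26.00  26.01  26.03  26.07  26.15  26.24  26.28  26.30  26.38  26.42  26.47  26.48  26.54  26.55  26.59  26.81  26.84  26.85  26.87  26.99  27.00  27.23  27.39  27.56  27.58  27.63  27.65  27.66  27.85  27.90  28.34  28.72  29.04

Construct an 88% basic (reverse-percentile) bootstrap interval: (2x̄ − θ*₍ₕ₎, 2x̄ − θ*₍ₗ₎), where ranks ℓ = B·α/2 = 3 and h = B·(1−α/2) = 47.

(24.10, 27.18)

Percentile endpoints at ranks 3 and 47: θ*₍3₎ = 24.82, θ*₍47₎ = 27.90.
Basic interval reflects these around x̄:
  lower = 2 × 26.00 − 27.90 = 24.10
  upper = 2 × 26.00 − 24.82 = 27.18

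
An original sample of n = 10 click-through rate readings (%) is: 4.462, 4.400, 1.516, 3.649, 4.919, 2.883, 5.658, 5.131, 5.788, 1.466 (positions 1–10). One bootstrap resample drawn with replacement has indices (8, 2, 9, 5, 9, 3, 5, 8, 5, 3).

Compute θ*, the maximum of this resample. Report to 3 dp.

θ* = 5.788

Resample values: 5.131, 4.400, 5.788, 4.919, 5.788, 1.516, 4.919, 5.131, 4.919, 1.516.
Maximum = 5.788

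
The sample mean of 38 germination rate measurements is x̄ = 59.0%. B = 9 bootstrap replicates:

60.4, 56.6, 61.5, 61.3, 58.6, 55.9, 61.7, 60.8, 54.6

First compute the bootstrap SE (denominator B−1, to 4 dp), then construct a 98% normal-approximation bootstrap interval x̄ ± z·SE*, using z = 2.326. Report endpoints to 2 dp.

(52.69, 65.31)

Mean of replicates = 59.0444; sum of squared deviations = 58.9022; SE* = √(58.9022/8) = 2.7134
Margin = 2.326 × 2.7134 = 6.311
Interval: 59.0 ± 6.311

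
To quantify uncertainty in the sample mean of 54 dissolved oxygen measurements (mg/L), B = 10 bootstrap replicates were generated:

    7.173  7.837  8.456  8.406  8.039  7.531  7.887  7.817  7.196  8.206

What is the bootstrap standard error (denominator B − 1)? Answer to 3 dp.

SE* = 0.451

Bootstrap SE is the standard deviation of the 10 replicate means.
Mean of replicates: (7.173 + 7.837 + 8.456 + 8.406 + 8.039 + 7.531 + 7.887 + 7.817 + 7.196 + 8.206) / 10 = 78.5480 / 10 = 7.8548
Sum of squared deviations: (−0.6818)² + (−0.0178)² + (+0.6012)² + (+0.5512)² + (+0.1842)² + (−0.3238)² + (+0.0322)² + (−0.0378)² + (−0.6588)² + (+0.3512)² = 1.8290
Variance = 1.8290 / 9 = 0.2032
SE* = √0.2032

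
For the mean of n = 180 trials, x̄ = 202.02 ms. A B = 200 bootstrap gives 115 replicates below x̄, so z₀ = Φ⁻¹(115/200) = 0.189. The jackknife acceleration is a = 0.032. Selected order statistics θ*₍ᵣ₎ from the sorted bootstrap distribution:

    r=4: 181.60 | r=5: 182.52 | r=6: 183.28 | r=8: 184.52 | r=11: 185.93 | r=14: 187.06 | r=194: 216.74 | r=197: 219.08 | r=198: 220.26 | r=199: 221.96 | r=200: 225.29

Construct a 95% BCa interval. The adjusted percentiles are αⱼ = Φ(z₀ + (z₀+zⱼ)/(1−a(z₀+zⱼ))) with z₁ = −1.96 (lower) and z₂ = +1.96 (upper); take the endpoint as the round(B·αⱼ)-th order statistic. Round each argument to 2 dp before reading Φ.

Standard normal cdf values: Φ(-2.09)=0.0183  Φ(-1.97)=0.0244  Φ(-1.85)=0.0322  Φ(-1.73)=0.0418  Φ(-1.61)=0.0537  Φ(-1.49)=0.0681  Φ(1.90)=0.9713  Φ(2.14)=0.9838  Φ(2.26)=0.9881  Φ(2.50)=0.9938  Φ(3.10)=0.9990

(187.06, 221.96)

Lower: z₀ + z₁ = 0.189 + (-1.960) = -1.771; 1 − a(z₀+z₁) = 1 − (0.032)(-1.771) = 1.0567; argument = 0.189 + (-1.771)/1.0567 = -1.4870 → -1.49.
α₁ = Φ(-1.49) = 0.0681; rank = round(200 × 0.0681) = 14; θ*₍14₎ = 187.06.
Upper: z₀ + z₂ = 2.149; 1 − a(z₀+z₂) = 0.9312; argument = 2.4967 → 2.50; α₂ = 0.9938; rank = 199; θ*₍199₎ = 221.96.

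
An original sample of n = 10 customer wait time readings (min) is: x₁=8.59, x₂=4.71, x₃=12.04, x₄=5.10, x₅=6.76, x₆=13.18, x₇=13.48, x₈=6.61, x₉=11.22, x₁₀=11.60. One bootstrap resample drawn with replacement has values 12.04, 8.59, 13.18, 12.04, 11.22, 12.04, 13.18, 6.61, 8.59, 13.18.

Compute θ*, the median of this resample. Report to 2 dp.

Sorted: 6.61, 8.59, 8.59, 11.22, 12.04, 12.04, 12.04, 13.18, 13.18, 13.18
Median = average of the two middle values = 12.04

θ* = 12.04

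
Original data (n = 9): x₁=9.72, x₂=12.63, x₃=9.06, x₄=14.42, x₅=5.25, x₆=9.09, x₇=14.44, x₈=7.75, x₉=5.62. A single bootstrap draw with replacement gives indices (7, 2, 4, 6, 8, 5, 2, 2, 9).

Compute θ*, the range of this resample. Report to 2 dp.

θ* = 9.19

Resample values: 14.44, 12.63, 14.42, 9.09, 7.75, 5.25, 12.63, 12.63, 5.62.
Range = 14.44 − 5.25 = 9.19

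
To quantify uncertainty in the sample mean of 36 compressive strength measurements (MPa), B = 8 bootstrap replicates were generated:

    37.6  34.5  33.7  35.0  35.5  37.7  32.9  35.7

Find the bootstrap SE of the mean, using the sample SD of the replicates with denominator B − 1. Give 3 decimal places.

Bootstrap SE is the standard deviation of the 8 replicate means.
Mean of replicates: (37.6 + 34.5 + 33.7 + 35.0 + 35.5 + 37.7 + 32.9 + 35.7) / 8 = 282.6000 / 8 = 35.3250
Sum of squared deviations: (+2.2750)² + (−0.8250)² + (−1.6250)² + (−0.3250)² + (+0.1750)² + (+2.3750)² + (−2.4250)² + (+0.3750)² = 20.2950
Variance = 20.2950 / 7 = 2.8993
SE* = √2.8993

SE* = 1.703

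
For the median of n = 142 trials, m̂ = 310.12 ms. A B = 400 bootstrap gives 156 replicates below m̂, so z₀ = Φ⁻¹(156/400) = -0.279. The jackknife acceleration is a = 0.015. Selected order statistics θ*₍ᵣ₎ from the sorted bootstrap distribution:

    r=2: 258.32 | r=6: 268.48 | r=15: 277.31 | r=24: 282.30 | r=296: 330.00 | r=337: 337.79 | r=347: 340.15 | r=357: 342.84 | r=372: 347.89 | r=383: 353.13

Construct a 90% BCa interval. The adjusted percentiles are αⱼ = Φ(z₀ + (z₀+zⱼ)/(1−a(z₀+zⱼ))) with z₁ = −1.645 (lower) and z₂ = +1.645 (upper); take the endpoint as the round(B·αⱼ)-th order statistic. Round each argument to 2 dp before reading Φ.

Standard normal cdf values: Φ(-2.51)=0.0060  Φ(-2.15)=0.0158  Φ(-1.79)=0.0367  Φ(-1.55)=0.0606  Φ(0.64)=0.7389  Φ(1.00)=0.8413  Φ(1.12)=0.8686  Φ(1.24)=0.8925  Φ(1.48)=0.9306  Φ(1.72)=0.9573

(268.48, 340.15)

Lower: z₀ + z₁ = -0.279 + (-1.645) = -1.924; 1 − a(z₀+z₁) = 1 − (0.015)(-1.924) = 1.0289; argument = -0.279 + (-1.924)/1.0289 = -2.1490 → -2.15.
α₁ = Φ(-2.15) = 0.0158; rank = round(400 × 0.0158) = 6; θ*₍6₎ = 268.48.
Upper: z₀ + z₂ = 1.366; 1 − a(z₀+z₂) = 0.9795; argument = 1.1156 → 1.12; α₂ = 0.8686; rank = 347; θ*₍347₎ = 340.15.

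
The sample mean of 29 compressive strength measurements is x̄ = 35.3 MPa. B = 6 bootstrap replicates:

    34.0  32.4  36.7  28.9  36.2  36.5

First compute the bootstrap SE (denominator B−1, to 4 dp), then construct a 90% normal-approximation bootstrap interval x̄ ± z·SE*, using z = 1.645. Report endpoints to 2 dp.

Mean of replicates = 34.1167; sum of squared deviations = 46.8683; SE* = √(46.8683/5) = 3.0616
Margin = 1.645 × 3.0616 = 5.036
Interval: 35.3 ± 5.036

(30.26, 40.34)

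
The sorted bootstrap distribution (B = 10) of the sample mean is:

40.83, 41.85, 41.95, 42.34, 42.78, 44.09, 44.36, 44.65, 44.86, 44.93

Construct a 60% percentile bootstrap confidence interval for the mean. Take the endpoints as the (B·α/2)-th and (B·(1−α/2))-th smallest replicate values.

α = 0.40; lower rank = 10 × 0.200 = 2; upper rank = 10 × 0.800 = 8.
The 2nd smallest replicate is 41.85; the 8th is 44.65.

(41.85, 44.65)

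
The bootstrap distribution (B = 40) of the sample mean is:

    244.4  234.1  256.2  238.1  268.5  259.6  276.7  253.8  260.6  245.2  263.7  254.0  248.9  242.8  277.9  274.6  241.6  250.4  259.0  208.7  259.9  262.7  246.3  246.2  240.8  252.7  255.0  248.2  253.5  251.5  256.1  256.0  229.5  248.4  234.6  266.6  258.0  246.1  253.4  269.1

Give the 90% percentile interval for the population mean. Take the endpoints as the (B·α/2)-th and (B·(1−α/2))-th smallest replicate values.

Sorted replicates: 208.7, 229.5, 234.1, 234.6, 238.1, 240.8, 241.6, 242.8, 244.4, 245.2, 246.1, 246.2, 246.3, 248.2, 248.4, 248.9, 250.4, 251.5, 252.7, 253.4, 253.5, 253.8, 254.0, 255.0, 256.0, 256.1, 256.2, 258.0, 259.0, 259.6, 259.9, 260.6, 262.7, 263.7, 266.6, 268.5, 269.1, 274.6, 276.7, 277.9
α = 0.10; lower rank = 40 × 0.050 = 2; upper rank = 40 × 0.950 = 38.
The 2nd smallest replicate is 229.5; the 38th is 274.6.

(229.5, 274.6)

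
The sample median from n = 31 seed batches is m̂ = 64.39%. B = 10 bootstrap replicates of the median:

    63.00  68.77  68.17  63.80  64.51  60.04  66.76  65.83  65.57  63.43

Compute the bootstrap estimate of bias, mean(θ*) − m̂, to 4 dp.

bias = +0.5980

mean(θ*) = (63.00 + 68.77 + 68.17 + 63.80 + 64.51 + 60.04 + 66.76 + 65.83 + 65.57 + 63.43) / 10 = 64.98800
bias = 64.98800 − 64.39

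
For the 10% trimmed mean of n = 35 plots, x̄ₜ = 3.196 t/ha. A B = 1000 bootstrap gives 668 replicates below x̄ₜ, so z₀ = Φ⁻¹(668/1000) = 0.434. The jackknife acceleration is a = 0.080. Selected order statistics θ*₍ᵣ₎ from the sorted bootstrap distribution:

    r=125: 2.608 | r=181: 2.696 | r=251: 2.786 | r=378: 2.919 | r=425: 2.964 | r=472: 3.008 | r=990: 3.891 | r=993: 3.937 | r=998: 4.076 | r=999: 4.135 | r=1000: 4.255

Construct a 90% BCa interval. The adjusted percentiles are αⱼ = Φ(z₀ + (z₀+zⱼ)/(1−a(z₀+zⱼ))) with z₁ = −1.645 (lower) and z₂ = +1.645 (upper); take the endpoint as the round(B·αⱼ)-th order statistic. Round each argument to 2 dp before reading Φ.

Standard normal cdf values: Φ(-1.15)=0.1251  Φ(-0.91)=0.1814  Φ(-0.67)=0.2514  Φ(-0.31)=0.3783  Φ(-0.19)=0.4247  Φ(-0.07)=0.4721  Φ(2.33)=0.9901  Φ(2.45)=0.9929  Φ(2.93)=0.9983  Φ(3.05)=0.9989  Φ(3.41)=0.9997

Lower: z₀ + z₁ = 0.434 + (-1.645) = -1.211; 1 − a(z₀+z₁) = 1 − (0.080)(-1.211) = 1.0969; argument = 0.434 + (-1.211)/1.0969 = -0.6700 → -0.67.
α₁ = Φ(-0.67) = 0.2514; rank = round(1000 × 0.2514) = 251; θ*₍251₎ = 2.786.
Upper: z₀ + z₂ = 2.079; 1 − a(z₀+z₂) = 0.8337; argument = 2.9278 → 2.93; α₂ = 0.9983; rank = 998; θ*₍998₎ = 4.076.

(2.786, 4.076)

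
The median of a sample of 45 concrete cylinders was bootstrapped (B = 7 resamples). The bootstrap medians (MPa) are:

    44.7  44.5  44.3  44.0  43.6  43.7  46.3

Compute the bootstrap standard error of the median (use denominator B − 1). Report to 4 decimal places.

Bootstrap SE is the standard deviation of the 7 replicate medians.
Mean of replicates: (44.7 + 44.5 + 44.3 + 44.0 + 43.6 + 43.7 + 46.3) / 7 = 311.10000 / 7 = 44.44286
Sum of squared deviations: (+0.25714)² + (+0.05714)² + (−0.14286)² + (−0.44286)² + (−0.84286)² + (−0.74286)² + (+1.85714)² = 4.99714
Variance = 4.99714 / 6 = 0.83286
SE* = √0.83286

SE* = 0.9126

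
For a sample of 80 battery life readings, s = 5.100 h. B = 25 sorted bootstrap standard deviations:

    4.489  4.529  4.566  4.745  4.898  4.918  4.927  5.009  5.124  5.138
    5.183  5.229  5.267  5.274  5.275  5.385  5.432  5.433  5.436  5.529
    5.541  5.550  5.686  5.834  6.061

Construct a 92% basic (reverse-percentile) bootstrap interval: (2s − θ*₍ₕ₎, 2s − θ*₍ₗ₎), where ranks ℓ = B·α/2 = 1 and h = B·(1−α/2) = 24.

Percentile endpoints at ranks 1 and 24: θ*₍1₎ = 4.489, θ*₍24₎ = 5.834.
Basic interval reflects these around s:
  lower = 2 × 5.100 − 5.834 = 4.366
  upper = 2 × 5.100 − 4.489 = 5.711

(4.366, 5.711)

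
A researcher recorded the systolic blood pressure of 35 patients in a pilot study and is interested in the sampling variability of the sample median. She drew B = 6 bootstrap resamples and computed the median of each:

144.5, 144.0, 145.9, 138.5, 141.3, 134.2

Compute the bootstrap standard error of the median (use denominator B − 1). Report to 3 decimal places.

Bootstrap SE is the standard deviation of the 6 replicate medians.
Mean of replicates: (144.5 + 144.0 + 145.9 + 138.5 + 141.3 + 134.2) / 6 = 848.4000 / 6 = 141.4000
Sum of squared deviations: (+3.1000)² + (+2.6000)² + (+4.5000)² + (−2.9000)² + (−0.1000)² + (−7.2000)² = 96.8800
Variance = 96.8800 / 5 = 19.3760
SE* = √19.3760

SE* = 4.402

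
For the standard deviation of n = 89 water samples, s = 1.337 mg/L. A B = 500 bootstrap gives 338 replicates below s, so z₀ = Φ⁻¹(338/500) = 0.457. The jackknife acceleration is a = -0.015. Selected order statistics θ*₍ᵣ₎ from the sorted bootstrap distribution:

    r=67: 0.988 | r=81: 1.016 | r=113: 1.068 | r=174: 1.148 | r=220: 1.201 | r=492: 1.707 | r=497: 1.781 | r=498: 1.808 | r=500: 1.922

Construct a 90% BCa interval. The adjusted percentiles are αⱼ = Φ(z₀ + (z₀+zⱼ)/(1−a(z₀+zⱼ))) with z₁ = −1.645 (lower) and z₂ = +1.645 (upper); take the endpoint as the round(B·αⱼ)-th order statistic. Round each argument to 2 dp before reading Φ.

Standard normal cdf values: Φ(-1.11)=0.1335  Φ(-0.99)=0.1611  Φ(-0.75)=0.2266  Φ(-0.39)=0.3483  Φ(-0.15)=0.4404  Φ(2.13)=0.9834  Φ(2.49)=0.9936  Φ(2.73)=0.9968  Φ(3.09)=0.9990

Lower: z₀ + z₁ = 0.457 + (-1.645) = -1.188; 1 − a(z₀+z₁) = 1 − (-0.015)(-1.188) = 0.9822; argument = 0.457 + (-1.188)/0.9822 = -0.7526 → -0.75.
α₁ = Φ(-0.75) = 0.2266; rank = round(500 × 0.2266) = 113; θ*₍113₎ = 1.068.
Upper: z₀ + z₂ = 2.102; 1 − a(z₀+z₂) = 1.0315; argument = 2.4947 → 2.49; α₂ = 0.9936; rank = 497; θ*₍497₎ = 1.781.

(1.068, 1.781)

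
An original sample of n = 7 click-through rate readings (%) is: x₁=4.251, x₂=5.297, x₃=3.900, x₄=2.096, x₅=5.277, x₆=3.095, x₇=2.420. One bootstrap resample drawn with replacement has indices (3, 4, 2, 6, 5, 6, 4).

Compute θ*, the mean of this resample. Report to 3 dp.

Resample values: 3.900, 2.096, 5.297, 3.095, 5.277, 3.095, 2.096.
Mean = (3.900 + 2.096 + 5.297 + 3.095 + 5.277 + 3.095 + 2.096) / 7 = 24.8560 / 7 = 3.551

θ* = 3.551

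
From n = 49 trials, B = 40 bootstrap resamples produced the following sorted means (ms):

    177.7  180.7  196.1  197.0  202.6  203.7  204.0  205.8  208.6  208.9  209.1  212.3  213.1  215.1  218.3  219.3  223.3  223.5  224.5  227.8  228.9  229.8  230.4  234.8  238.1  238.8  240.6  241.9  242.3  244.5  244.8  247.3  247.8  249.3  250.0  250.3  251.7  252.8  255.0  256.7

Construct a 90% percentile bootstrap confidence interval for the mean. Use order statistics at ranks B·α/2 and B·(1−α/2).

(180.7, 252.8)

α = 0.10; lower rank = 40 × 0.050 = 2; upper rank = 40 × 0.950 = 38.
The 2nd smallest replicate is 180.7; the 38th is 252.8.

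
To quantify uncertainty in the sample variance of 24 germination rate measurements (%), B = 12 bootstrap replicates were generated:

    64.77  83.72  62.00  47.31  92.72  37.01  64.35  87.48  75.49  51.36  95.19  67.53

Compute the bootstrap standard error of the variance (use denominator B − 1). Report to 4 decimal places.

Bootstrap SE is the standard deviation of the 12 replicate variances.
Mean of replicates: (64.77 + 83.72 + 62.00 + 47.31 + 92.72 + 37.01 + 64.35 + 87.48 + 75.49 + 51.36 + 95.19 + 67.53) / 12 = 828.93000 / 12 = 69.07750
Sum of squared deviations: (−4.30750)² + (+14.64250)² + (−7.07750)² + (−21.76750)² + (+23.64250)² + (−32.06750)² + (−4.72750)² + (+18.40250)² + (+6.41250)² + (−17.71750)² + (+26.11250)² + (−1.54750)² = 3744.45343
Variance = 3744.45343 / 11 = 340.40486
SE* = √340.40486

SE* = 18.4501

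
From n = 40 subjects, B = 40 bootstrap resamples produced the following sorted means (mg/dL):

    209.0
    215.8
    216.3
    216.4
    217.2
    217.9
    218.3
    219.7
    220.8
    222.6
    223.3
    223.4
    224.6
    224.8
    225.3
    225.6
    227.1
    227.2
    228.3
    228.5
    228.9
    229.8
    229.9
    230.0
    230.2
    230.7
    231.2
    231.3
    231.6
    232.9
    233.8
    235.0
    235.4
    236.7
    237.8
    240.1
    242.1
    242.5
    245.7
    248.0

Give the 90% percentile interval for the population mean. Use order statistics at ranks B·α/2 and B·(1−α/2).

(215.8, 242.5)

α = 0.10; lower rank = 40 × 0.050 = 2; upper rank = 40 × 0.950 = 38.
The 2nd smallest replicate is 215.8; the 38th is 242.5.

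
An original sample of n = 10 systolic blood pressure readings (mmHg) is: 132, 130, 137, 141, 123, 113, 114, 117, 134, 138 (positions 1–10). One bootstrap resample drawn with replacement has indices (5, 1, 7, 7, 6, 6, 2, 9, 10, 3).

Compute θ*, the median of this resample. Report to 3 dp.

Resample values: 123, 132, 114, 114, 113, 113, 130, 134, 138, 137.
Sorted: 113, 113, 114, 114, 123, 130, 132, 134, 137, 138
Median = average of the two middle values = 126.500

θ* = 126.500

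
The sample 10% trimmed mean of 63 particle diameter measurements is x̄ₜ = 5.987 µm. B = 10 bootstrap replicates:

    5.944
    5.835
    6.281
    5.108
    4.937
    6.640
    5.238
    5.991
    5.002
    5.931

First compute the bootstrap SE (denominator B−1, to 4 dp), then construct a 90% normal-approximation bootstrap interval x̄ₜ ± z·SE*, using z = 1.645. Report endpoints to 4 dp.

(5.0263, 6.9477)

Mean of replicates = 5.6907; sum of squared deviations = 3.0694; SE* = √(3.0694/9) = 0.5840
Margin = 1.645 × 0.5840 = 0.96068
Interval: 5.987 ± 0.96068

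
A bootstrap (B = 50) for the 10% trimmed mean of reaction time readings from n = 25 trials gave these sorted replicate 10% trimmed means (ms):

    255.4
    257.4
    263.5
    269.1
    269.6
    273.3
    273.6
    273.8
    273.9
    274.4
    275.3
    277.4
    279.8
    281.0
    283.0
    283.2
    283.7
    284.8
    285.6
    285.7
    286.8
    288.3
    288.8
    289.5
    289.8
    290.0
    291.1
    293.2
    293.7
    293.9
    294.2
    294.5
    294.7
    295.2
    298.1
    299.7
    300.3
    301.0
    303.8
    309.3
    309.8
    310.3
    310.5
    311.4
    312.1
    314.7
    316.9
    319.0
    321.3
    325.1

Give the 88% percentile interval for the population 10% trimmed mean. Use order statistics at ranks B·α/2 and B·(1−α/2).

α = 0.12; lower rank = 50 × 0.060 = 3; upper rank = 50 × 0.940 = 47.
The 3rd smallest replicate is 263.5; the 47th is 316.9.

(263.5, 316.9)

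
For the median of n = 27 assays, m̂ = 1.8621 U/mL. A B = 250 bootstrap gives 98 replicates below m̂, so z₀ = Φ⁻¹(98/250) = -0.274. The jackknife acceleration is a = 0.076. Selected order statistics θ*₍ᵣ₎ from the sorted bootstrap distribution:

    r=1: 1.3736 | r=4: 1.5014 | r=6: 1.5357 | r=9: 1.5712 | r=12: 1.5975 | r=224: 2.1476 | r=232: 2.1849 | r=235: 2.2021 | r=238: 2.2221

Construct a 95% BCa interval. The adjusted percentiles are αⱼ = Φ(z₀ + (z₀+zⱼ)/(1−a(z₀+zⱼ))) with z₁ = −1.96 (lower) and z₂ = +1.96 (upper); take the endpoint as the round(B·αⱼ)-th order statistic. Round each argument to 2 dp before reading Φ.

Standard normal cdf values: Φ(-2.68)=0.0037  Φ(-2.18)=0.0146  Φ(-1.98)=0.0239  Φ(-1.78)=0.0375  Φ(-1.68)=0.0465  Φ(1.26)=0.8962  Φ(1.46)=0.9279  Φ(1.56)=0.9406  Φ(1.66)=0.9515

Lower: z₀ + z₁ = -0.274 + (-1.960) = -2.234; 1 − a(z₀+z₁) = 1 − (0.076)(-2.234) = 1.1698; argument = -0.274 + (-2.234)/1.1698 = -2.1838 → -2.18.
α₁ = Φ(-2.18) = 0.0146; rank = round(250 × 0.0146) = 4; θ*₍4₎ = 1.5014.
Upper: z₀ + z₂ = 1.686; 1 − a(z₀+z₂) = 0.8719; argument = 1.6598 → 1.66; α₂ = 0.9515; rank = 238; θ*₍238₎ = 2.2221.

(1.5014, 2.2221)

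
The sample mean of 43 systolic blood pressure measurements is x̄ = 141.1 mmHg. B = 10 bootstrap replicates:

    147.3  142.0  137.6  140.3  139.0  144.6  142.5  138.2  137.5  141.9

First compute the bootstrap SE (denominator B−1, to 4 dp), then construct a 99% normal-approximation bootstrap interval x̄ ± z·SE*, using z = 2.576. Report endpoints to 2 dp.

(132.83, 149.37)

Mean of replicates = 141.0900; sum of squared deviations = 92.7690; SE* = √(92.7690/9) = 3.2106
Margin = 2.576 × 3.2106 = 8.271
Interval: 141.1 ± 8.271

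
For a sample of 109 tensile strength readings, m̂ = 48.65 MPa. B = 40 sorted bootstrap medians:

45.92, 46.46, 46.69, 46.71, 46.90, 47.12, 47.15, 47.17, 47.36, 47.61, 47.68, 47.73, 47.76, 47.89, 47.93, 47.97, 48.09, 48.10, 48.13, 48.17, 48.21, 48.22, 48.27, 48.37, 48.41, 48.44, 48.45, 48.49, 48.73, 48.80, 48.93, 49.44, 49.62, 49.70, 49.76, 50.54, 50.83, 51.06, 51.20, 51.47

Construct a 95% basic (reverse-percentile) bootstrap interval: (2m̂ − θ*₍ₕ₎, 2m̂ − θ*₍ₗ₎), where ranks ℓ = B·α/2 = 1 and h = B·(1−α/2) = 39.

(46.10, 51.38)

Percentile endpoints at ranks 1 and 39: θ*₍1₎ = 45.92, θ*₍39₎ = 51.20.
Basic interval reflects these around m̂:
  lower = 2 × 48.65 − 51.20 = 46.10
  upper = 2 × 48.65 − 45.92 = 51.38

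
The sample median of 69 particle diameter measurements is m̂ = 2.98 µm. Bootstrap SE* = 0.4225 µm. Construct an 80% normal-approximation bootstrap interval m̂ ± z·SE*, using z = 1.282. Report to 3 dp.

Margin = 1.282 × 0.4225 = 0.5416
Interval: 2.98 ± 0.5416

(2.438, 3.522)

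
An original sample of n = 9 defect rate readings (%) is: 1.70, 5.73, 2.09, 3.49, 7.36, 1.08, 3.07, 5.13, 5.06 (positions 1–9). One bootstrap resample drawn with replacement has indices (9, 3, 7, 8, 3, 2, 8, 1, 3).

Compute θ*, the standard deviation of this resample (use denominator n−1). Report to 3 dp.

Resample values: 5.06, 2.09, 3.07, 5.13, 2.09, 5.73, 5.13, 1.70, 2.09.
Mean = 3.5656; sum of squared deviations = 22.0708
s² = 22.0708 / 8 = 2.7589
s = √2.7589 = 1.661

θ* = 1.661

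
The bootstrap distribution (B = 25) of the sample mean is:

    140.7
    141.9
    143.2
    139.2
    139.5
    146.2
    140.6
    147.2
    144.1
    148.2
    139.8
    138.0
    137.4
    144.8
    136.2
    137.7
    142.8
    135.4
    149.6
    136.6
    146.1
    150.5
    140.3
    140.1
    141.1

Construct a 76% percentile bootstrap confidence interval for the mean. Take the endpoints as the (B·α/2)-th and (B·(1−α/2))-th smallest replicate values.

Sorted replicates: 135.4, 136.2, 136.6, 137.4, 137.7, 138.0, 139.2, 139.5, 139.8, 140.1, 140.3, 140.6, 140.7, 141.1, 141.9, 142.8, 143.2, 144.1, 144.8, 146.1, 146.2, 147.2, 148.2, 149.6, 150.5
α = 0.24; lower rank = 25 × 0.120 = 3; upper rank = 25 × 0.880 = 22.
The 3rd smallest replicate is 136.6; the 22nd is 147.2.

(136.6, 147.2)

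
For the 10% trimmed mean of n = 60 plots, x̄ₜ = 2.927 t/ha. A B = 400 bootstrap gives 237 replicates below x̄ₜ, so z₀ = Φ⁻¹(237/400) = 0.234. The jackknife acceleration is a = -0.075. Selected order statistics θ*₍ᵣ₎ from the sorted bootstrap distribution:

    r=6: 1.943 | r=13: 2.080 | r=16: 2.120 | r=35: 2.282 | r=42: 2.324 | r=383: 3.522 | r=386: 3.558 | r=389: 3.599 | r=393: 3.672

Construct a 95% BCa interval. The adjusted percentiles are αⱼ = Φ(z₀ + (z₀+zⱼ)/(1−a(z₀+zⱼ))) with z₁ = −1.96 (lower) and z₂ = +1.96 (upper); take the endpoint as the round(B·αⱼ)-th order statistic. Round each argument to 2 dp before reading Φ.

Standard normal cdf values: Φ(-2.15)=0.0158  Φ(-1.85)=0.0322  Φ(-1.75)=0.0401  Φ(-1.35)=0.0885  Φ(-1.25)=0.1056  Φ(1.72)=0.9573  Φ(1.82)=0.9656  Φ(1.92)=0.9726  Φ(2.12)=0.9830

Lower: z₀ + z₁ = 0.234 + (-1.960) = -1.726; 1 − a(z₀+z₁) = 1 − (-0.075)(-1.726) = 0.8706; argument = 0.234 + (-1.726)/0.8706 = -1.7487 → -1.75.
α₁ = Φ(-1.75) = 0.0401; rank = round(400 × 0.0401) = 16; θ*₍16₎ = 2.120.
Upper: z₀ + z₂ = 2.194; 1 − a(z₀+z₂) = 1.1645; argument = 2.1180 → 2.12; α₂ = 0.9830; rank = 393; θ*₍393₎ = 3.672.

(2.120, 3.672)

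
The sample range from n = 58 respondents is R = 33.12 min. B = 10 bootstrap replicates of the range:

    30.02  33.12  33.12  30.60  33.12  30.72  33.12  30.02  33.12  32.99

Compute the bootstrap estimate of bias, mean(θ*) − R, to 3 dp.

bias = −1.125

mean(θ*) = (30.02 + 33.12 + 33.12 + 30.60 + 33.12 + 30.72 + 33.12 + 30.02 + 33.12 + 32.99) / 10 = 31.9950
bias = 31.9950 − 33.12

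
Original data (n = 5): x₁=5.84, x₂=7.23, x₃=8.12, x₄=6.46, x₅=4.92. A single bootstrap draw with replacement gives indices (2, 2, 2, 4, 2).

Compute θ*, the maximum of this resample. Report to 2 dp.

θ* = 7.23

Resample values: 7.23, 7.23, 7.23, 6.46, 7.23.
Maximum = 7.23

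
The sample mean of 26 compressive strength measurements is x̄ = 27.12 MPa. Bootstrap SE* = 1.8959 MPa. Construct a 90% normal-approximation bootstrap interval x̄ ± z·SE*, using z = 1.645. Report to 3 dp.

(24.001, 30.239)

Margin = 1.645 × 1.8959 = 3.1188
Interval: 27.12 ± 3.1188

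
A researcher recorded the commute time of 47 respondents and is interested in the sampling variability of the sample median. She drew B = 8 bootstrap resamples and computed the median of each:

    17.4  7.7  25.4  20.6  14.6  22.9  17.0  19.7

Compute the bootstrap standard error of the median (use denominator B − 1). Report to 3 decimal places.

Bootstrap SE is the standard deviation of the 8 replicate medians.
Mean of replicates: (17.4 + 7.7 + 25.4 + 20.6 + 14.6 + 22.9 + 17.0 + 19.7) / 8 = 145.3000 / 8 = 18.1625
Sum of squared deviations: (−0.7625)² + (−10.4625)² + (+7.2375)² + (+2.4375)² + (−3.5625)² + (+4.7375)² + (−1.1625)² + (+1.5375)² = 207.2188
Variance = 207.2188 / 7 = 29.6027
SE* = √29.6027

SE* = 5.441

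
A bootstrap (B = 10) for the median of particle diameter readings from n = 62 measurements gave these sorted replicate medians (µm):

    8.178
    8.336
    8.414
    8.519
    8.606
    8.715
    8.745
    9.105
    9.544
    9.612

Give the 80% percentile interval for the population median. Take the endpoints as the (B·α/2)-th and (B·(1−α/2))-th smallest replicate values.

α = 0.20; lower rank = 10 × 0.100 = 1; upper rank = 10 × 0.900 = 9.
The 1st smallest replicate is 8.178; the 9th is 9.544.

(8.178, 9.544)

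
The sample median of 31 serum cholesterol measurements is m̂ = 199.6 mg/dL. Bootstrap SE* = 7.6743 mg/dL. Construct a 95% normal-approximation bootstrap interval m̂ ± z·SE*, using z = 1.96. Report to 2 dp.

(184.56, 214.64)

Margin = 1.96 × 7.6743 = 15.042
Interval: 199.6 ± 15.042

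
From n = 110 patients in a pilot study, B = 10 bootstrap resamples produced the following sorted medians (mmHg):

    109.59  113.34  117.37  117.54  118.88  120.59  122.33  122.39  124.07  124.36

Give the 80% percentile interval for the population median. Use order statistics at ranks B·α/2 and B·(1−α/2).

α = 0.20; lower rank = 10 × 0.100 = 1; upper rank = 10 × 0.900 = 9.
The 1st smallest replicate is 109.59; the 9th is 124.07.

(109.59, 124.07)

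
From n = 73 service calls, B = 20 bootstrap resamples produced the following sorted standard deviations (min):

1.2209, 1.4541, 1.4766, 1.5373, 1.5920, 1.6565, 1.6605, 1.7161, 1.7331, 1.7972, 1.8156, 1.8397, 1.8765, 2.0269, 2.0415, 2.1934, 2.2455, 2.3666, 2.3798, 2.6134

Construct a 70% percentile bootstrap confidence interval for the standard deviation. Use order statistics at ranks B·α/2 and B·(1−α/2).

(1.4766, 2.2455)

α = 0.30; lower rank = 20 × 0.150 = 3; upper rank = 20 × 0.850 = 17.
The 3rd smallest replicate is 1.4766; the 17th is 2.2455.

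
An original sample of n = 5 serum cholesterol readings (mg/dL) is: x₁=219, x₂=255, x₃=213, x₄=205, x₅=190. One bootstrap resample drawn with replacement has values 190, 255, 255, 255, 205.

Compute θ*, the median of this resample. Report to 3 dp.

Sorted: 190, 205, 255, 255, 255
Median = middle value = 255.000

θ* = 255.000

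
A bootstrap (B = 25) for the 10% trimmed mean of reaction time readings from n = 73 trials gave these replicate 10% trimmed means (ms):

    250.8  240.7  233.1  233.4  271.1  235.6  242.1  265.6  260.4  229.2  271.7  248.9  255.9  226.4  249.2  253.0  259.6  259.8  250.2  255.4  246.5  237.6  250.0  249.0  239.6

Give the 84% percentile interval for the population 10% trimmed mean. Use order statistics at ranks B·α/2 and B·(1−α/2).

Sorted replicates: 226.4, 229.2, 233.1, 233.4, 235.6, 237.6, 239.6, 240.7, 242.1, 246.5, 248.9, 249.0, 249.2, 250.0, 250.2, 250.8, 253.0, 255.4, 255.9, 259.6, 259.8, 260.4, 265.6, 271.1, 271.7
α = 0.16; lower rank = 25 × 0.080 = 2; upper rank = 25 × 0.920 = 23.
The 2nd smallest replicate is 229.2; the 23rd is 265.6.

(229.2, 265.6)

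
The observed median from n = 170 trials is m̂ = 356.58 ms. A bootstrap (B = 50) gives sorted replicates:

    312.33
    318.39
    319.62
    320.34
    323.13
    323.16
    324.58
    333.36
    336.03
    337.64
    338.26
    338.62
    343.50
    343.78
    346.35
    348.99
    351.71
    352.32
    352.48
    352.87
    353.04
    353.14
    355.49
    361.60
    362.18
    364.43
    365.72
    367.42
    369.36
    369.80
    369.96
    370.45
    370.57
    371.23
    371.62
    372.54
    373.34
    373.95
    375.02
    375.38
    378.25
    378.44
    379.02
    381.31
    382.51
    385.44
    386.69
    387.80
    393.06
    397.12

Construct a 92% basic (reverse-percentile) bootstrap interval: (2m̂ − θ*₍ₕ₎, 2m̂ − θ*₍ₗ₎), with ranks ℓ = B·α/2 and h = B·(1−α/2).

(325.36, 394.77)

Percentile endpoints at ranks 2 and 48: θ*₍2₎ = 318.39, θ*₍48₎ = 387.80.
Basic interval reflects these around m̂:
  lower = 2 × 356.58 − 387.80 = 325.36
  upper = 2 × 356.58 − 318.39 = 394.77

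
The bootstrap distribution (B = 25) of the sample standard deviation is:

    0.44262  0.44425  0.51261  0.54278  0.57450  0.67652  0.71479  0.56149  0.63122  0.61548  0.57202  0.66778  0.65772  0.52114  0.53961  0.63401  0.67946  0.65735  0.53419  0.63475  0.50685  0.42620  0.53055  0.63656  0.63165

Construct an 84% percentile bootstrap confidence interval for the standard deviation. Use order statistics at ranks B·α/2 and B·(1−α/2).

Sorted replicates: 0.42620, 0.44262, 0.44425, 0.50685, 0.51261, 0.52114, 0.53055, 0.53419, 0.53961, 0.54278, 0.56149, 0.57202, 0.57450, 0.61548, 0.63122, 0.63165, 0.63401, 0.63475, 0.63656, 0.65735, 0.65772, 0.66778, 0.67652, 0.67946, 0.71479
α = 0.16; lower rank = 25 × 0.080 = 2; upper rank = 25 × 0.920 = 23.
The 2nd smallest replicate is 0.44262; the 23rd is 0.67652.

(0.44262, 0.67652)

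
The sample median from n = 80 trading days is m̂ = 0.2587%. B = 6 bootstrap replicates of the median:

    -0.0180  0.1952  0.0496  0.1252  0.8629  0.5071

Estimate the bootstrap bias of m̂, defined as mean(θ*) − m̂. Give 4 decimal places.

bias = +0.0283

mean(θ*) = ((-0.0180) + 0.1952 + 0.0496 + 0.1252 + 0.8629 + 0.5071) / 6 = 0.28700
bias = 0.28700 − 0.2587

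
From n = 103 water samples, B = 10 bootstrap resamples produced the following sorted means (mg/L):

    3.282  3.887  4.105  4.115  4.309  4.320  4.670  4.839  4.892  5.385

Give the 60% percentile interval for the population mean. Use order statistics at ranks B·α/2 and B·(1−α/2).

(3.887, 4.839)

α = 0.40; lower rank = 10 × 0.200 = 2; upper rank = 10 × 0.800 = 8.
The 2nd smallest replicate is 3.887; the 8th is 4.839.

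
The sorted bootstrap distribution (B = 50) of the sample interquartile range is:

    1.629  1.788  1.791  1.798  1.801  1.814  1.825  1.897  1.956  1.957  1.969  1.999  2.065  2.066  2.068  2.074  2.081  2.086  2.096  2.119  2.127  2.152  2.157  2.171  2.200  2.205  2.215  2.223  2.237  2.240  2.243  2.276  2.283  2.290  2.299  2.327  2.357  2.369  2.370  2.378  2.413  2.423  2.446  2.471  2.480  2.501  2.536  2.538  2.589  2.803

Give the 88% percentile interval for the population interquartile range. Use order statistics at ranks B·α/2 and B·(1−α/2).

(1.791, 2.536)

α = 0.12; lower rank = 50 × 0.060 = 3; upper rank = 50 × 0.940 = 47.
The 3rd smallest replicate is 1.791; the 47th is 2.536.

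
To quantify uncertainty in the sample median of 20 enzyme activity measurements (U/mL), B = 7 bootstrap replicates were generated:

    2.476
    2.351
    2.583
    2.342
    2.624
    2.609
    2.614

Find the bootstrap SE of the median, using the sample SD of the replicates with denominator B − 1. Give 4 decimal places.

Bootstrap SE is the standard deviation of the 7 replicate medians.
Mean of replicates: (2.476 + 2.351 + 2.583 + 2.342 + 2.624 + 2.609 + 2.614) / 7 = 17.59900 / 7 = 2.51414
Sum of squared deviations: (−0.03814)² + (−0.16314)² + (+0.06886)² + (−0.17214)² + (+0.10986)² + (+0.09486)² + (+0.09986)² = 0.09348
Variance = 0.09348 / 6 = 0.01558
SE* = √0.01558

SE* = 0.1248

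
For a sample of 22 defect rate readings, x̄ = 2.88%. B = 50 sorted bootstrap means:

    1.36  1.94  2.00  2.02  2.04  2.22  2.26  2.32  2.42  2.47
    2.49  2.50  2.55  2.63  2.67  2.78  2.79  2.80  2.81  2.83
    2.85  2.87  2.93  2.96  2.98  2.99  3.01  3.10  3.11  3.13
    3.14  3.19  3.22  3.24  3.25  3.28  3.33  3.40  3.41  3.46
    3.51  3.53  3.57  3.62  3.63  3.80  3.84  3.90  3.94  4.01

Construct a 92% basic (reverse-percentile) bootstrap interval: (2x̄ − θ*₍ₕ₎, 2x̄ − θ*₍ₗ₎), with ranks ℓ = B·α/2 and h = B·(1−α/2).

Percentile endpoints at ranks 2 and 48: θ*₍2₎ = 1.94, θ*₍48₎ = 3.90.
Basic interval reflects these around x̄:
  lower = 2 × 2.88 − 3.90 = 1.86
  upper = 2 × 2.88 − 1.94 = 3.82

(1.86, 3.82)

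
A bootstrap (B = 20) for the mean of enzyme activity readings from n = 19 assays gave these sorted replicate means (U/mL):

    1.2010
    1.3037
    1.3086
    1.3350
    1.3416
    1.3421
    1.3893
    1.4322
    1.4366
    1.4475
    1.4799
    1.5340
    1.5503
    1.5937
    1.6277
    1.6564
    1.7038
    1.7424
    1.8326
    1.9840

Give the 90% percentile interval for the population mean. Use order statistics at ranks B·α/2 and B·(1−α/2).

(1.2010, 1.8326)

α = 0.10; lower rank = 20 × 0.050 = 1; upper rank = 20 × 0.950 = 19.
The 1st smallest replicate is 1.2010; the 19th is 1.8326.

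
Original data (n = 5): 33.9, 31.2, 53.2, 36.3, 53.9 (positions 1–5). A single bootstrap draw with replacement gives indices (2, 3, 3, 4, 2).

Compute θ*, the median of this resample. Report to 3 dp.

θ* = 36.300

Resample values: 31.2, 53.2, 53.2, 36.3, 31.2.
Sorted: 31.2, 31.2, 36.3, 53.2, 53.2
Median = middle value = 36.300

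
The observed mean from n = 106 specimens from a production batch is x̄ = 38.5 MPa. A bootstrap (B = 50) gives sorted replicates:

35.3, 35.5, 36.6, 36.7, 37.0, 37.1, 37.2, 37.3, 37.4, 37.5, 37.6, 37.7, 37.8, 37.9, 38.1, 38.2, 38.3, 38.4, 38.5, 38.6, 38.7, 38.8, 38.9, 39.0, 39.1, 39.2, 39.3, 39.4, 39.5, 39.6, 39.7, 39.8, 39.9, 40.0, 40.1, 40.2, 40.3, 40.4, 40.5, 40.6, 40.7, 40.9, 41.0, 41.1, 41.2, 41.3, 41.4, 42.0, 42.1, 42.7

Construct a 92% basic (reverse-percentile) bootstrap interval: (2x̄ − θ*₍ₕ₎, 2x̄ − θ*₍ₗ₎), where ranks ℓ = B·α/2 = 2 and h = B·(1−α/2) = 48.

Percentile endpoints at ranks 2 and 48: θ*₍2₎ = 35.5, θ*₍48₎ = 42.0.
Basic interval reflects these around x̄:
  lower = 2 × 38.5 − 42.0 = 35.0
  upper = 2 × 38.5 − 35.5 = 41.5

(35.0, 41.5)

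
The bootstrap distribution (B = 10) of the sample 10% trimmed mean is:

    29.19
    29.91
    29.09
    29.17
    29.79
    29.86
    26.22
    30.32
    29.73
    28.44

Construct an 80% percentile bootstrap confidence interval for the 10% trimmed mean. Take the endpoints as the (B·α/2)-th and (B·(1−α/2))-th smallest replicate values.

Sorted replicates: 26.22, 28.44, 29.09, 29.17, 29.19, 29.73, 29.79, 29.86, 29.91, 30.32
α = 0.20; lower rank = 10 × 0.100 = 1; upper rank = 10 × 0.900 = 9.
The 1st smallest replicate is 26.22; the 9th is 29.91.

(26.22, 29.91)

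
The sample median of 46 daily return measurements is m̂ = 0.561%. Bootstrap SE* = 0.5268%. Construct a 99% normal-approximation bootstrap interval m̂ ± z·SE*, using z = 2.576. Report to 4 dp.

(-0.7960, 1.9180)

Margin = 2.576 × 0.5268 = 1.35704
Interval: 0.561 ± 1.35704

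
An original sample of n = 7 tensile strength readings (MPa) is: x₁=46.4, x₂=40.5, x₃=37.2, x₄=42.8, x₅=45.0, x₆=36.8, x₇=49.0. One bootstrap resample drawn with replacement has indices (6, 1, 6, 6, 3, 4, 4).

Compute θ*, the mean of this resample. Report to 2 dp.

Resample values: 36.8, 46.4, 36.8, 36.8, 37.2, 42.8, 42.8.
Mean = (36.8 + 46.4 + 36.8 + 36.8 + 37.2 + 42.8 + 42.8) / 7 = 279.60 / 7 = 39.94

θ* = 39.94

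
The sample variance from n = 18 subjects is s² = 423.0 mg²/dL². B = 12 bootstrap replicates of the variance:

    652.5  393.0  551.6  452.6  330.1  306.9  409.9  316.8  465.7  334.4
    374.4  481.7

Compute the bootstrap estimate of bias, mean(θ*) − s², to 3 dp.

bias = −0.533

mean(θ*) = (652.5 + 393.0 + 551.6 + 452.6 + 330.1 + 306.9 + 409.9 + 316.8 + 465.7 + 334.4 + 374.4 + 481.7) / 12 = 422.4667
bias = 422.4667 − 423.0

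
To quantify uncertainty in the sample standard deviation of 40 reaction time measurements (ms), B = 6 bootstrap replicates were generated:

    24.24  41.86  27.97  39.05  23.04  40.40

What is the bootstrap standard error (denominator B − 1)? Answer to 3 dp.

Bootstrap SE is the standard deviation of the 6 replicate standard deviations.
Mean of replicates: (24.24 + 41.86 + 27.97 + 39.05 + 23.04 + 40.40) / 6 = 196.5600 / 6 = 32.7600
Sum of squared deviations: (−8.5200)² + (+9.1000)² + (−4.7900)² + (+6.2900)² + (−9.7200)² + (+7.6400)² = 370.7566
Variance = 370.7566 / 5 = 74.1513
SE* = √74.1513

SE* = 8.611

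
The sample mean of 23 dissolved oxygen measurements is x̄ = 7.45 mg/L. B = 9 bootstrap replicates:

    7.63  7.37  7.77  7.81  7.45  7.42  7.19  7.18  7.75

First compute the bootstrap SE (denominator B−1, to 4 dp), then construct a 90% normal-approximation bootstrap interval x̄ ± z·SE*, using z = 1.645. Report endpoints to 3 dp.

(7.050, 7.850)

Mean of replicates = 7.5078; sum of squared deviations = 0.4722; SE* = √(0.4722/8) = 0.2429
Margin = 1.645 × 0.2429 = 0.3996
Interval: 7.45 ± 0.3996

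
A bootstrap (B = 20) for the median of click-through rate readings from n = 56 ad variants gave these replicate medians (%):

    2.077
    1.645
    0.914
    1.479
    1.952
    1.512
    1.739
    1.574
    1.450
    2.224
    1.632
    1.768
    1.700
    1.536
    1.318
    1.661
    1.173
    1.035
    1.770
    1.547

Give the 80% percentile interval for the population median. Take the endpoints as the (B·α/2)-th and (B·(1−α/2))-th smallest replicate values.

Sorted replicates: 0.914, 1.035, 1.173, 1.318, 1.450, 1.479, 1.512, 1.536, 1.547, 1.574, 1.632, 1.645, 1.661, 1.700, 1.739, 1.768, 1.770, 1.952, 2.077, 2.224
α = 0.20; lower rank = 20 × 0.100 = 2; upper rank = 20 × 0.900 = 18.
The 2nd smallest replicate is 1.035; the 18th is 1.952.

(1.035, 1.952)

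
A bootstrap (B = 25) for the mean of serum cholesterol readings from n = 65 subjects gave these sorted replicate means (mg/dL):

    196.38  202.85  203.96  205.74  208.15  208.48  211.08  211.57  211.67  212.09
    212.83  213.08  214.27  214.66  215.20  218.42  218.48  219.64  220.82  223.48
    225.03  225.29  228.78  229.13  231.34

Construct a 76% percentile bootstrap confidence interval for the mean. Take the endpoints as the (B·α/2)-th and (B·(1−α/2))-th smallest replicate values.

α = 0.24; lower rank = 25 × 0.120 = 3; upper rank = 25 × 0.880 = 22.
The 3rd smallest replicate is 203.96; the 22nd is 225.29.

(203.96, 225.29)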